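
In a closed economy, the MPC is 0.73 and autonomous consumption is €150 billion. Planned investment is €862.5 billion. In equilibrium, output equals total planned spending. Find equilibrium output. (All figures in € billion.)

Y = 3750

Y = C + I = 150 + 0.73Y + 862.5
Y − 0.73Y = 1012.5
0.27Y = 1012.5, so Y = 1012.5/0.27 = 3750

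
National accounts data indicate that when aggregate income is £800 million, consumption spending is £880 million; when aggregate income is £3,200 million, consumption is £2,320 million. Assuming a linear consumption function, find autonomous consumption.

a = 400

MPC = ΔC/ΔY = (2320 − 880)/(3200 − 800) = 1440/2400 = 0.6
a = C − MPC·Y = 880 − 0.6(800) = 880 − 480 = 400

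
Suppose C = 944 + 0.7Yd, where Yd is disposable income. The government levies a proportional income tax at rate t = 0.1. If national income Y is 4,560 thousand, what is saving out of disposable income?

Yd = (1 − 0.1)(4560) = 0.9(4560) = 4104
C = 944 + 0.7(4104) = 944 + 2872.8 = 3816.8
S = Yd − C = 4104 − 3816.8 = 287.2

S = 287.2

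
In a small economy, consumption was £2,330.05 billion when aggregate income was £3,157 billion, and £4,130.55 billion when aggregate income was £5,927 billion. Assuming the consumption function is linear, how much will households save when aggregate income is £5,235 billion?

MPC = (4130.55 − 2330.05)/(5927 − 3157) = 1800.5/2770 = 0.65
a = 2330.05 − 0.65(3157) = 2330.05 − 2052.05 = 278
C = 278 + 0.65(5235) = 3680.75
S = 5235 − 3680.75 = 1554.25

S = 1554.25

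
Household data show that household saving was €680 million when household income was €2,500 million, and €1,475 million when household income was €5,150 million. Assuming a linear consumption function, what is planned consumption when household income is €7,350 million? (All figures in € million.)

C = 5215

MPS = ΔS/ΔY = (1475 − 680)/(5150 − 2500) = 795/2650 = 0.3
MPC = 1 − MPS = 0.7
Autonomous saving = 680 − 0.3(2500) = -70, so a = 70
C = 70 + 0.7(7350) = 70 + 5145 = 5215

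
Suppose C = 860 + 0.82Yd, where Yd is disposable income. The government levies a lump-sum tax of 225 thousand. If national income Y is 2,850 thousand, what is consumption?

C = 3012.5

Yd = Y − T = 2850 − 225 = 2625
C = 860 + 0.82(2625) = 860 + 2152.5 = 3012.5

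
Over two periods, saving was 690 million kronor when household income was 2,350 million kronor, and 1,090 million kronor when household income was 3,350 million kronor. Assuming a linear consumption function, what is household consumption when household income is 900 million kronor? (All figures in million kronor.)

C = 790

MPS = ΔS/ΔY = (1090 − 690)/(3350 − 2350) = 400/1000 = 0.4
MPC = 1 − MPS = 0.6
Autonomous saving = 690 − 0.4(2350) = -250, so a = 250
C = 250 + 0.6(900) = 250 + 540 = 790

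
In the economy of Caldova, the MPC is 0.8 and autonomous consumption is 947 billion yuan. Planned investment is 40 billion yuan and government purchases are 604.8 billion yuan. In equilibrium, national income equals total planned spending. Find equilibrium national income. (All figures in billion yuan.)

Y = C + I + G = 947 + 0.8Y + 40 + 604.8
Y − 0.8Y = 1591.8
0.2Y = 1591.8, so Y = 1591.8/0.2 = 7959

Y = 7959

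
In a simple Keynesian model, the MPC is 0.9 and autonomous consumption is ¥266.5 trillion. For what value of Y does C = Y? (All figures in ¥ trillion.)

Y = 2665

At break-even, C = Y: 266.5 + 0.9Y = Y
0.1Y = 266.5, so Y = 266.5/0.1 = 2665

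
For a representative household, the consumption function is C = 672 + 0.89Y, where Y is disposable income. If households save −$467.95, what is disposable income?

S = Y − C = -672 + 0.11Y
-672 + 0.11Y = -467.95, so 0.11Y = 204.05 and Y = 1855

Y = 1855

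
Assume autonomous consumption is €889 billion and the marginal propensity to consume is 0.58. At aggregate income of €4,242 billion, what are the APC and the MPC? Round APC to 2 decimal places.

MPC = 0.58 (the slope of the consumption function)
C = 889 + 0.58(4242) = 3349.36, so APC = 3349.36/4242 = 0.79

APC = 0.79; MPC = 0.58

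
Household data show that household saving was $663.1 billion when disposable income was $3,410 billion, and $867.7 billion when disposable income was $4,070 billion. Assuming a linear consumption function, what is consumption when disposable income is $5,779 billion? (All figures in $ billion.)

C = 4381.51

MPS = ΔS/ΔY = (867.7 − 663.1)/(4070 − 3410) = 204.6/660 = 0.31
MPC = 1 − MPS = 0.69
Autonomous saving = 663.1 − 0.31(3410) = -394, so a = 394
C = 394 + 0.69(5779) = 394 + 3987.51 = 4381.51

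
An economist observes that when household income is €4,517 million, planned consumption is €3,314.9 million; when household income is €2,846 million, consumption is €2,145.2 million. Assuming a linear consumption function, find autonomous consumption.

a = 153

MPC = ΔC/ΔY = (3314.9 − 2145.2)/(4517 − 2846) = 1169.7/1671 = 0.7
a = C − MPC·Y = 2145.2 − 0.7(2846) = 2145.2 − 1992.2 = 153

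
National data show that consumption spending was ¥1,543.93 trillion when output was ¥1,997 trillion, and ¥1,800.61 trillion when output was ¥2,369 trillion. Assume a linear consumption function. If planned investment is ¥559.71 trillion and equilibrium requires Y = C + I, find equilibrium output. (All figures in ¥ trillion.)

Y = 2341

MPC = (1800.61 − 1543.93)/(2369 − 1997) = 256.68/372 = 0.69
a = 1543.93 − 0.69(1997) = 166
Equilibrium: Y = 166 + 0.69Y + 559.71
0.31Y = 725.71, so Y = 725.71/0.31 = 2341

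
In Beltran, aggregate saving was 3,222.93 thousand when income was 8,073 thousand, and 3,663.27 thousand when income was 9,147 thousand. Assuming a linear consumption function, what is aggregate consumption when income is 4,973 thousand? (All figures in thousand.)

C = 3021.07

MPS = ΔS/ΔY = (3663.27 − 3222.93)/(9147 − 8073) = 440.34/1074 = 0.41
MPC = 1 − MPS = 0.59
Autonomous saving = 3222.93 − 0.41(8073) = -87, so a = 87
C = 87 + 0.59(4973) = 87 + 2934.07 = 3021.07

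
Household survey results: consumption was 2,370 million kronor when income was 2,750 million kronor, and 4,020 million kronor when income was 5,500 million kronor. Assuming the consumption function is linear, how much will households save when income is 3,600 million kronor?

MPC = (4020 − 2370)/(5500 − 2750) = 1650/2750 = 0.6
a = 2370 − 0.6(2750) = 2370 − 1650 = 720
C = 720 + 0.6(3600) = 2880
S = 3600 − 2880 = 720

S = 720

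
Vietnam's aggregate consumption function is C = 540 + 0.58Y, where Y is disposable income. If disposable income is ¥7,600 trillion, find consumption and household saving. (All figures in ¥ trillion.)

C = 540 + 0.58(7600) = 540 + 4408 = 4948
S = Y − C = 7600 − 4948 = 2652

C = 4948; S = 2652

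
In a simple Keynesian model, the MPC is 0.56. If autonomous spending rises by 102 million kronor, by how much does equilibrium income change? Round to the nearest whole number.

ΔY ≈ 232

The multiplier is 1/(1 − MPC) = 1/0.44.
ΔY = 102/0.44 = 231.82 ≈ 232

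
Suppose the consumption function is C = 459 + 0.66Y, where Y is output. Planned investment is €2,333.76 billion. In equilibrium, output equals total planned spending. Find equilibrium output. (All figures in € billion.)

Y = 8214

Y = C + I = 459 + 0.66Y + 2333.76
Y − 0.66Y = 2792.76
0.34Y = 2792.76, so Y = 2792.76/0.34 = 8214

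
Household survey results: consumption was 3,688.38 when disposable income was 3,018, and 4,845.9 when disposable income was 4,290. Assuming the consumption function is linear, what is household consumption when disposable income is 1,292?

MPC = (4845.9 − 3688.38)/(4290 − 3018) = 1157.52/1272 = 0.91
a = 3688.38 − 0.91(3018) = 3688.38 − 2746.38 = 942
C = 942 + 0.91(1292) = 942 + 1175.72 = 2117.72

C = 2117.72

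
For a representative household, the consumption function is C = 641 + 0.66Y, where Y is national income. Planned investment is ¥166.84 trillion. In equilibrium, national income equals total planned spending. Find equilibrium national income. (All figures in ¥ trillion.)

Y = 2376

Y = C + I = 641 + 0.66Y + 166.84
Y − 0.66Y = 807.84
0.34Y = 807.84, so Y = 807.84/0.34 = 2376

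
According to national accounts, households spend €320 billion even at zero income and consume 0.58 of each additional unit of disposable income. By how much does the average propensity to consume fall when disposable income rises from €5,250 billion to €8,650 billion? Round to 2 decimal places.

At Y = 5250: C = 320 + 0.58(5250) = 3365, APC = 3365/5250 = 0.641
At Y = 8650: C = 5337, APC = 5337/8650 = 0.617
Fall in APC = 0.641 − 0.617 = 0.024 ≈ 0.02

ΔAPC = 0.02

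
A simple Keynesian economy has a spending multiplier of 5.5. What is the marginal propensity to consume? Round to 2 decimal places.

MPC = 0.82

k = 1/(1 − MPC), so 1 − MPC = 1/k = 1/5.5 = 0.1818
MPC = 1 − 0.1818 = 0.82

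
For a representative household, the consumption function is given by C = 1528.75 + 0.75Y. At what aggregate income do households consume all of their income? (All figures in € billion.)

Y = 6115

At break-even, C = Y: 1528.75 + 0.75Y = Y
0.25Y = 1528.75, so Y = 1528.75/0.25 = 6115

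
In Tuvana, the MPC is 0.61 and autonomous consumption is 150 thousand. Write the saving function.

S = Y − C = Y − (150 + 0.61Y) = -150 + (1 − 0.61)Y

S = -150 + 0.39Y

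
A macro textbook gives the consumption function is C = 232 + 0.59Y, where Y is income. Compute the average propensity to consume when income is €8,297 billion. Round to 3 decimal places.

APC = 0.618

C = 232 + 0.59(8297) = 5127.23
APC = C/Y = 5127.23/8297 = 0.618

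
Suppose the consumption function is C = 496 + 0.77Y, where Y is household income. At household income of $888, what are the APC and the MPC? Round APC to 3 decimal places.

APC = 1.329; MPC = 0.77

MPC = 0.77 (the slope of the consumption function)
C = 496 + 0.77(888) = 1179.76, so APC = 1179.76/888 = 1.329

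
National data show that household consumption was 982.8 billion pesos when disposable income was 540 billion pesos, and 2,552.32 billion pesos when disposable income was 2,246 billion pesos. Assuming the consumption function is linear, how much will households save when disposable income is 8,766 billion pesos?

MPC = (2552.32 − 982.8)/(2246 − 540) = 1569.52/1706 = 0.92
a = 982.8 − 0.92(540) = 982.8 − 496.8 = 486
C = 486 + 0.92(8766) = 8550.72
S = 8766 − 8550.72 = 215.28

S = 215.28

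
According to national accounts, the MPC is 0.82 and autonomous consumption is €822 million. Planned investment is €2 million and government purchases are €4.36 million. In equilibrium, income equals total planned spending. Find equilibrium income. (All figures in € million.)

Y = C + I + G = 822 + 0.82Y + 2 + 4.36
Y − 0.82Y = 828.36
0.18Y = 828.36, so Y = 828.36/0.18 = 4602

Y = 4602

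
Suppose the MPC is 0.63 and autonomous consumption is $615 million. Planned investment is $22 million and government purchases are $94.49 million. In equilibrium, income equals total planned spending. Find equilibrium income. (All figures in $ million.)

Y = C + I + G = 615 + 0.63Y + 22 + 94.49
Y − 0.63Y = 731.49
0.37Y = 731.49, so Y = 731.49/0.37 = 1977

Y = 1977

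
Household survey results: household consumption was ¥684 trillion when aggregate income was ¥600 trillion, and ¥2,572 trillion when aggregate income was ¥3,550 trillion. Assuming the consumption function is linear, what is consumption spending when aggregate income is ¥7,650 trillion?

C = 5196

MPC = (2572 − 684)/(3550 − 600) = 1888/2950 = 0.64
a = 684 − 0.64(600) = 684 − 384 = 300
C = 300 + 0.64(7650) = 300 + 4896 = 5196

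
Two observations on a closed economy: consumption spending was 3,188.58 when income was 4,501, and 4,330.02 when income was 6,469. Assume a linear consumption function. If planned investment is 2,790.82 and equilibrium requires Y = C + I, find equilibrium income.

Y = 8021

MPC = (4330.02 − 3188.58)/(6469 − 4501) = 1141.44/1968 = 0.58
a = 3188.58 − 0.58(4501) = 578
Equilibrium: Y = 578 + 0.58Y + 2790.82
0.42Y = 3368.82, so Y = 3368.82/0.42 = 8021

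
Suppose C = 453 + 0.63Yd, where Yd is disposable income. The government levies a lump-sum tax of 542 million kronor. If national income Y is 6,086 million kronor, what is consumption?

C = 3945.72

Yd = Y − T = 6086 − 542 = 5544
C = 453 + 0.63(5544) = 453 + 3492.72 = 3945.72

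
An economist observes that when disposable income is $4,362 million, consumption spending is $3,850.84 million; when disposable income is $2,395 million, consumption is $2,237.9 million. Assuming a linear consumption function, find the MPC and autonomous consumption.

MPC = 0.82; a = 274

MPC = ΔC/ΔY = (3850.84 − 2237.9)/(4362 − 2395) = 1612.94/1967 = 0.82
a = C − MPC·Y = 2237.9 − 0.82(2395) = 2237.9 − 1963.9 = 274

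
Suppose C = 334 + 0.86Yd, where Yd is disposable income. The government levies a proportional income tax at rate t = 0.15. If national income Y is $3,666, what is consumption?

C = 3013.846

Yd = (1 − 0.15)(3666) = 0.85(3666) = 3116.1
C = 334 + 0.86(3116.1) = 334 + 2679.846 = 3013.846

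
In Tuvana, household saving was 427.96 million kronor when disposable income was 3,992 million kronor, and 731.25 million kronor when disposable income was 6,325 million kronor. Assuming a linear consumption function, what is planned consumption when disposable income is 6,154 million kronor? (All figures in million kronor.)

C = 5444.98

MPS = ΔS/ΔY = (731.25 − 427.96)/(6325 − 3992) = 303.29/2333 = 0.13
MPC = 1 − MPS = 0.87
Autonomous saving = 427.96 − 0.13(3992) = -91, so a = 91
C = 91 + 0.87(6154) = 91 + 5353.98 = 5444.98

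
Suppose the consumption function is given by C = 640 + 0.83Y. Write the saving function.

S = -640 + 0.17Y

S = Y − C = Y − (640 + 0.83Y) = -640 + (1 − 0.83)Y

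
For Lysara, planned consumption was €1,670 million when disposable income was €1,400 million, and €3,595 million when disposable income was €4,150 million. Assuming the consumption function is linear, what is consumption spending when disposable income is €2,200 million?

MPC = (3595 − 1670)/(4150 − 1400) = 1925/2750 = 0.7
a = 1670 − 0.7(1400) = 1670 − 980 = 690
C = 690 + 0.7(2200) = 690 + 1540 = 2230

C = 2230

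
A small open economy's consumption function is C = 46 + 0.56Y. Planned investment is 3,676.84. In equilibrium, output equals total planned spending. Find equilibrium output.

Y = C + I = 46 + 0.56Y + 3676.84
Y − 0.56Y = 3722.84
0.44Y = 3722.84, so Y = 3722.84/0.44 = 8461

Y = 8461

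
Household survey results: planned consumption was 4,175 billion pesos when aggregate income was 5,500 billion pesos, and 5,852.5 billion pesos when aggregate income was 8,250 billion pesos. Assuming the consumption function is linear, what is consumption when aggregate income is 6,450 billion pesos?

C = 4754.5

MPC = (5852.5 − 4175)/(8250 − 5500) = 1677.5/2750 = 0.61
a = 4175 − 0.61(5500) = 4175 − 3355 = 820
C = 820 + 0.61(6450) = 820 + 3934.5 = 4754.5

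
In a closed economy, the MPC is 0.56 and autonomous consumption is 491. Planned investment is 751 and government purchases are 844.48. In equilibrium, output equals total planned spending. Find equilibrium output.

Y = 4742

Y = C + I + G = 491 + 0.56Y + 751 + 844.48
Y − 0.56Y = 2086.48
0.44Y = 2086.48, so Y = 2086.48/0.44 = 4742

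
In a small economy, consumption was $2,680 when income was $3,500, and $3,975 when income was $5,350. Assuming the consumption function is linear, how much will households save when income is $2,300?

MPC = (3975 − 2680)/(5350 − 3500) = 1295/1850 = 0.7
a = 2680 − 0.7(3500) = 2680 − 2450 = 230
C = 230 + 0.7(2300) = 1840
S = 2300 − 1840 = 460

S = 460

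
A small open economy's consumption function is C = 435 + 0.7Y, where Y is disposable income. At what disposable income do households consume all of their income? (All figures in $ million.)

At break-even, C = Y: 435 + 0.7Y = Y
0.3Y = 435, so Y = 435/0.3 = 1450

Y = 1450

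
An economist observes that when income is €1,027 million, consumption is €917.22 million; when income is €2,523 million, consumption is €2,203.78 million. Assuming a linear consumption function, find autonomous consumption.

MPC = ΔC/ΔY = (2203.78 − 917.22)/(2523 − 1027) = 1286.56/1496 = 0.86
a = C − MPC·Y = 917.22 − 0.86(1027) = 917.22 − 883.22 = 34

a = 34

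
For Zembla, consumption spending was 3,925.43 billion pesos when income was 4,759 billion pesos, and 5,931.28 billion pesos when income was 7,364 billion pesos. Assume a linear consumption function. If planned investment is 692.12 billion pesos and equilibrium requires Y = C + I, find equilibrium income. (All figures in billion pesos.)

Y = 4144

MPC = (5931.28 − 3925.43)/(7364 − 4759) = 2005.85/2605 = 0.77
a = 3925.43 − 0.77(4759) = 261
Equilibrium: Y = 261 + 0.77Y + 692.12
0.23Y = 953.12, so Y = 953.12/0.23 = 4144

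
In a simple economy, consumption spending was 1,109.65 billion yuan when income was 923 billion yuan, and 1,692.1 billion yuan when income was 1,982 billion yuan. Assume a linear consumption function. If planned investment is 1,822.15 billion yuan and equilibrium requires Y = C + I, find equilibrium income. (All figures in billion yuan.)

Y = 5387

MPC = (1692.1 − 1109.65)/(1982 − 923) = 582.45/1059 = 0.55
a = 1109.65 − 0.55(923) = 602
Equilibrium: Y = 602 + 0.55Y + 1822.15
0.45Y = 2424.15, so Y = 2424.15/0.45 = 5387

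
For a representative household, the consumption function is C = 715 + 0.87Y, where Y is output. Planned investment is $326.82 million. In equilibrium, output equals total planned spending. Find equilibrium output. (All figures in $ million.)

Y = 8014

Y = C + I = 715 + 0.87Y + 326.82
Y − 0.87Y = 1041.82
0.13Y = 1041.82, so Y = 1041.82/0.13 = 8014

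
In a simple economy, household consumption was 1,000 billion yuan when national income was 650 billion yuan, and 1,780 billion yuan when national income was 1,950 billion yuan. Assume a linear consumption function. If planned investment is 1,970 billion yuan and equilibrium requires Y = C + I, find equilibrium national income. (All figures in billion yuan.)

MPC = (1780 − 1000)/(1950 − 650) = 780/1300 = 0.6
a = 1000 − 0.6(650) = 610
Equilibrium: Y = 610 + 0.6Y + 1970
0.4Y = 2580, so Y = 2580/0.4 = 6450

Y = 6450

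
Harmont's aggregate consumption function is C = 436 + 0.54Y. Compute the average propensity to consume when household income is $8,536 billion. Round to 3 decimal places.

APC = 0.591

C = 436 + 0.54(8536) = 5045.44
APC = C/Y = 5045.44/8536 = 0.591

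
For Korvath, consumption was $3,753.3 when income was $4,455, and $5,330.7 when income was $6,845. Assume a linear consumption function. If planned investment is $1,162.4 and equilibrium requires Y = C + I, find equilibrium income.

MPC = (5330.7 − 3753.3)/(6845 − 4455) = 1577.4/2390 = 0.66
a = 3753.3 − 0.66(4455) = 813
Equilibrium: Y = 813 + 0.66Y + 1162.4
0.34Y = 1975.4, so Y = 1975.4/0.34 = 5810

Y = 5810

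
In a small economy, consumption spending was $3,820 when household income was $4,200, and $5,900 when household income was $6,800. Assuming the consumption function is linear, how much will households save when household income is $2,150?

MPC = (5900 − 3820)/(6800 − 4200) = 2080/2600 = 0.8
a = 3820 − 0.8(4200) = 3820 − 3360 = 460
C = 460 + 0.8(2150) = 2180
S = 2150 − 2180 = -30

S = -30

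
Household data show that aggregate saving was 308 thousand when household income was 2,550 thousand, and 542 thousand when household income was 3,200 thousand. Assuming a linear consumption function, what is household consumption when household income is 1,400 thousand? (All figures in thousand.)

C = 1506

MPS = ΔS/ΔY = (542 − 308)/(3200 − 2550) = 234/650 = 0.36
MPC = 1 − MPS = 0.64
Autonomous saving = 308 − 0.36(2550) = -610, so a = 610
C = 610 + 0.64(1400) = 610 + 896 = 1506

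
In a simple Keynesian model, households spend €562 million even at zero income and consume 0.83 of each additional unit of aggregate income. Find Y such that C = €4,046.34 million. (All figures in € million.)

Y = 4198

562 + 0.83Y = 4046.34
0.83Y = 3484.34, so Y = 3484.34/0.83 = 4198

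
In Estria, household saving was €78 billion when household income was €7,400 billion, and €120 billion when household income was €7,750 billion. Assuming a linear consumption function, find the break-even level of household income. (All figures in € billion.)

MPS = ΔS/ΔY = (120 − 78)/(7750 − 7400) = 42/350 = 0.12
MPC = 1 − MPS = 0.88
From S(7400) = 78: −a + 0.12(7400) = 78, so a = 888 − 78 = 810
Break-even (S = 0): Y = a/MPS = 810/0.12 = 6750

Y = 6750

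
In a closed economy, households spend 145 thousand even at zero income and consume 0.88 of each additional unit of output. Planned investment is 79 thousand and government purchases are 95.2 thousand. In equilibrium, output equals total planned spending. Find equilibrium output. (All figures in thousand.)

Y = C + I + G = 145 + 0.88Y + 79 + 95.2
Y − 0.88Y = 319.2
0.12Y = 319.2, so Y = 319.2/0.12 = 2660

Y = 2660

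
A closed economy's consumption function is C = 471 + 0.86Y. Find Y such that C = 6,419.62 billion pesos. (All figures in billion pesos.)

Y = 6917

471 + 0.86Y = 6419.62
0.86Y = 5948.62, so Y = 5948.62/0.86 = 6917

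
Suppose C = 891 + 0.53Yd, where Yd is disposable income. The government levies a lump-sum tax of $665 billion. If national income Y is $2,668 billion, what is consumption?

Yd = Y − T = 2668 − 665 = 2003
C = 891 + 0.53(2003) = 891 + 1061.59 = 1952.59

C = 1952.59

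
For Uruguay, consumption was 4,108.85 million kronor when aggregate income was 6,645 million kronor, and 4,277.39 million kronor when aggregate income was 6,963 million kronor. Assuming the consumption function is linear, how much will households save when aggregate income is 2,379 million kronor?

S = 531.13

MPC = (4277.39 − 4108.85)/(6963 − 6645) = 168.54/318 = 0.53
a = 4108.85 − 0.53(6645) = 4108.85 − 3521.85 = 587
C = 587 + 0.53(2379) = 1847.87
S = 2379 − 1847.87 = 531.13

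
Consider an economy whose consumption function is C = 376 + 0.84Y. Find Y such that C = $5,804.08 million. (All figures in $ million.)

376 + 0.84Y = 5804.08
0.84Y = 5428.08, so Y = 5428.08/0.84 = 6462

Y = 6462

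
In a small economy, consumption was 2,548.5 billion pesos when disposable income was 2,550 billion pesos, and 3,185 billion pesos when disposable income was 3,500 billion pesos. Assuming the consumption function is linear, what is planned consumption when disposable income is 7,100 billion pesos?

MPC = (3185 − 2548.5)/(3500 − 2550) = 636.5/950 = 0.67
a = 2548.5 − 0.67(2550) = 2548.5 − 1708.5 = 840
C = 840 + 0.67(7100) = 840 + 4757 = 5597

C = 5597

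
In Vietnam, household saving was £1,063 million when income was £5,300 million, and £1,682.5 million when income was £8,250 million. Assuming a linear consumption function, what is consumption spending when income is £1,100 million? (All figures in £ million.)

MPS = ΔS/ΔY = (1682.5 − 1063)/(8250 − 5300) = 619.5/2950 = 0.21
MPC = 1 − MPS = 0.79
Autonomous saving = 1063 − 0.21(5300) = -50, so a = 50
C = 50 + 0.79(1100) = 50 + 869 = 919

C = 919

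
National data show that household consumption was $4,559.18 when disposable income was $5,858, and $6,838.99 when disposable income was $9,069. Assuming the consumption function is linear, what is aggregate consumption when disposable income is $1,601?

MPC = (6838.99 − 4559.18)/(9069 − 5858) = 2279.81/3211 = 0.71
a = 4559.18 − 0.71(5858) = 4559.18 − 4159.18 = 400
C = 400 + 0.71(1601) = 400 + 1136.71 = 1536.71

C = 1536.71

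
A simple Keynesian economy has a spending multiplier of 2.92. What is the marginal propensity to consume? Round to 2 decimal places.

k = 1/(1 − MPC), so 1 − MPC = 1/k = 1/2.92 = 0.3425
MPC = 1 − 0.3425 = 0.66

MPC = 0.66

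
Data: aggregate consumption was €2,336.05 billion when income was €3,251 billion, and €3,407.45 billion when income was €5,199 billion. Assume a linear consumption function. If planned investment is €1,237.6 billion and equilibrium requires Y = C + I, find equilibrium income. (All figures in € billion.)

MPC = (3407.45 − 2336.05)/(5199 − 3251) = 1071.4/1948 = 0.55
a = 2336.05 − 0.55(3251) = 548
Equilibrium: Y = 548 + 0.55Y + 1237.6
0.45Y = 1785.6, so Y = 1785.6/0.45 = 3968

Y = 3968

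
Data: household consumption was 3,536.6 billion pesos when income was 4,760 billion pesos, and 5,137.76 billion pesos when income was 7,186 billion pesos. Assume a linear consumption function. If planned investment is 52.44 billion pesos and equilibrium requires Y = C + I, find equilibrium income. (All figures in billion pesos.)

MPC = (5137.76 − 3536.6)/(7186 − 4760) = 1601.16/2426 = 0.66
a = 3536.6 − 0.66(4760) = 395
Equilibrium: Y = 395 + 0.66Y + 52.44
0.34Y = 447.44, so Y = 447.44/0.34 = 1316

Y = 1316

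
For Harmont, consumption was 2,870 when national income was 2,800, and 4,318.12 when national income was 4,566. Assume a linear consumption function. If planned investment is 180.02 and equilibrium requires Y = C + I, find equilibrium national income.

Y = 4189

MPC = (4318.12 − 2870)/(4566 − 2800) = 1448.12/1766 = 0.82
a = 2870 − 0.82(2800) = 574
Equilibrium: Y = 574 + 0.82Y + 180.02
0.18Y = 754.02, so Y = 754.02/0.18 = 4189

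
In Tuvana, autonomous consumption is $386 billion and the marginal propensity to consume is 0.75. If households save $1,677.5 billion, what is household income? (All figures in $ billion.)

Y = 8254

S = Y − C = -386 + 0.25Y
-386 + 0.25Y = 1677.5, so 0.25Y = 2063.5 and Y = 8254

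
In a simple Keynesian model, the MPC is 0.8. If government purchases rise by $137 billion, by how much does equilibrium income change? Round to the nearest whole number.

The multiplier is 1/(1 − MPC) = 1/0.2.
ΔY = 137/0.2 = 685.00 ≈ 685

ΔY ≈ 685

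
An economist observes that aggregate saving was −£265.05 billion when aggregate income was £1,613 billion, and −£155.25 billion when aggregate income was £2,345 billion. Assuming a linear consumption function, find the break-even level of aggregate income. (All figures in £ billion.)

Y = 3380

MPS = ΔS/ΔY = (-155.25 − (-265.05))/(2345 − 1613) = 109.8/732 = 0.15
MPC = 1 − MPS = 0.85
From S(1613) = -265.05: −a + 0.15(1613) = -265.05, so a = 241.95 − (-265.05) = 507
Break-even (S = 0): Y = a/MPS = 507/0.15 = 3380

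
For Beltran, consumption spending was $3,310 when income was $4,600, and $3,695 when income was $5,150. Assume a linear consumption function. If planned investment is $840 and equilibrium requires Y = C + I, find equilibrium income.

MPC = (3695 − 3310)/(5150 − 4600) = 385/550 = 0.7
a = 3310 − 0.7(4600) = 90
Equilibrium: Y = 90 + 0.7Y + 840
0.3Y = 930, so Y = 930/0.3 = 3100

Y = 3100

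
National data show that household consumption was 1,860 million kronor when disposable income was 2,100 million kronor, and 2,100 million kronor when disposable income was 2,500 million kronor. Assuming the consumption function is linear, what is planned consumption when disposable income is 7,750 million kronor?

C = 5250

MPC = (2100 − 1860)/(2500 − 2100) = 240/400 = 0.6
a = 1860 − 0.6(2100) = 1860 − 1260 = 600
C = 600 + 0.6(7750) = 600 + 4650 = 5250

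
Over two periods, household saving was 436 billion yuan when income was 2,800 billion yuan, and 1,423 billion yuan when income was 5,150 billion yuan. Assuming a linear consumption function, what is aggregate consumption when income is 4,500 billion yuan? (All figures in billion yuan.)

C = 3350

MPS = ΔS/ΔY = (1423 − 436)/(5150 − 2800) = 987/2350 = 0.42
MPC = 1 − MPS = 0.58
Autonomous saving = 436 − 0.42(2800) = -740, so a = 740
C = 740 + 0.58(4500) = 740 + 2610 = 3350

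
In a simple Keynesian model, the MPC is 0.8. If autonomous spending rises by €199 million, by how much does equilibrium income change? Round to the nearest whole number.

ΔY ≈ 995

The multiplier is 1/(1 − MPC) = 1/0.2.
ΔY = 199/0.2 = 995.00 ≈ 995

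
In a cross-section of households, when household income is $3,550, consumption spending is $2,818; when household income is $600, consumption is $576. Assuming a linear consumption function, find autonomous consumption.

a = 120

MPC = ΔC/ΔY = (2818 − 576)/(3550 − 600) = 2242/2950 = 0.76
a = C − MPC·Y = 576 − 0.76(600) = 576 − 456 = 120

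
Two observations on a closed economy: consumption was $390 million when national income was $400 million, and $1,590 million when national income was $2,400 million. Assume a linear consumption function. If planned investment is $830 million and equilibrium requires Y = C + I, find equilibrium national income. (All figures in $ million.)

MPC = (1590 − 390)/(2400 − 400) = 1200/2000 = 0.6
a = 390 − 0.6(400) = 150
Equilibrium: Y = 150 + 0.6Y + 830
0.4Y = 980, so Y = 980/0.4 = 2450

Y = 2450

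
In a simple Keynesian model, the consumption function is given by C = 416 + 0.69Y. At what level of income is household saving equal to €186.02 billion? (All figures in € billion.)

S = Y − C = -416 + 0.31Y
-416 + 0.31Y = 186.02, so 0.31Y = 602.02 and Y = 1942

Y = 1942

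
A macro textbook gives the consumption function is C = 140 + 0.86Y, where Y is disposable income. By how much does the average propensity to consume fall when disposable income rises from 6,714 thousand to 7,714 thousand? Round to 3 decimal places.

ΔAPC = 0.003

At Y = 6714: C = 140 + 0.86(6714) = 5914.04, APC = 5914.04/6714 = 0.8809
At Y = 7714: C = 6774.04, APC = 6774.04/7714 = 0.8781
Fall in APC = 0.8809 − 0.8781 = 0.0028 ≈ 0.003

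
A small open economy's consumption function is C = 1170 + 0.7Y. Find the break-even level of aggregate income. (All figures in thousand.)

At break-even, C = Y: 1170 + 0.7Y = Y
0.3Y = 1170, so Y = 1170/0.3 = 3900

Y = 3900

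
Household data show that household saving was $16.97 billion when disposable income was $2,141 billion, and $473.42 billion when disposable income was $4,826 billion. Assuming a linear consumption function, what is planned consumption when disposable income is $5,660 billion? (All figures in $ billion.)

C = 5044.8

MPS = ΔS/ΔY = (473.42 − 16.97)/(4826 − 2141) = 456.45/2685 = 0.17
MPC = 1 − MPS = 0.83
Autonomous saving = 16.97 − 0.17(2141) = -347, so a = 347
C = 347 + 0.83(5660) = 347 + 4697.8 = 5044.8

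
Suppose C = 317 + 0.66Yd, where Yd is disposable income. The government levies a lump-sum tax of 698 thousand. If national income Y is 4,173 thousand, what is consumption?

Yd = Y − T = 4173 − 698 = 3475
C = 317 + 0.66(3475) = 317 + 2293.5 = 2610.5

C = 2610.5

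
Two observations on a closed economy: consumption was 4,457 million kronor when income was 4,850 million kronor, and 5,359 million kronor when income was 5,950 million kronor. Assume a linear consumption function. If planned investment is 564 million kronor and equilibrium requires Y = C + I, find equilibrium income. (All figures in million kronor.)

Y = 5800

MPC = (5359 − 4457)/(5950 − 4850) = 902/1100 = 0.82
a = 4457 − 0.82(4850) = 480
Equilibrium: Y = 480 + 0.82Y + 564
0.18Y = 1044, so Y = 1044/0.18 = 5800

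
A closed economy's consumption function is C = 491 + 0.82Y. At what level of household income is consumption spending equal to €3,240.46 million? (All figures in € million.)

Y = 3353

491 + 0.82Y = 3240.46
0.82Y = 2749.46, so Y = 2749.46/0.82 = 3353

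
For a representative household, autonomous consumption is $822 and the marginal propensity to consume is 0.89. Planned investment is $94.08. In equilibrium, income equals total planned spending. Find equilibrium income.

Y = C + I = 822 + 0.89Y + 94.08
Y − 0.89Y = 916.08
0.11Y = 916.08, so Y = 916.08/0.11 = 8328

Y = 8328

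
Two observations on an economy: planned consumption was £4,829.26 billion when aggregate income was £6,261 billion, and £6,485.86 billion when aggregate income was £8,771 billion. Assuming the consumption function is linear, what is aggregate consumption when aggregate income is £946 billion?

MPC = (6485.86 − 4829.26)/(8771 − 6261) = 1656.6/2510 = 0.66
a = 4829.26 − 0.66(6261) = 4829.26 − 4132.26 = 697
C = 697 + 0.66(946) = 697 + 624.36 = 1321.36

C = 1321.36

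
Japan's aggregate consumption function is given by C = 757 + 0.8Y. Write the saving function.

S = -757 + 0.2Y

S = Y − C = Y − (757 + 0.8Y) = -757 + (1 − 0.8)Y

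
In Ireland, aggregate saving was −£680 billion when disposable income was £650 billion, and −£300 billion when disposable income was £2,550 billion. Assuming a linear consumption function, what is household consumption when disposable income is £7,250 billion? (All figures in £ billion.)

C = 6610

MPS = ΔS/ΔY = (-300 − (-680))/(2550 − 650) = 380/1900 = 0.2
MPC = 1 − MPS = 0.8
Autonomous saving = -680 − 0.2(650) = -810, so a = 810
C = 810 + 0.8(7250) = 810 + 5800 = 6610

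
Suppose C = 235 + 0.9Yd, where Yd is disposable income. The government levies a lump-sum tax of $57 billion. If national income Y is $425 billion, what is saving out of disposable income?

S = -198.2

Yd = Y − T = 425 − 57 = 368
C = 235 + 0.9(368) = 235 + 331.2 = 566.2
S = Yd − C = 368 − 566.2 = -198.2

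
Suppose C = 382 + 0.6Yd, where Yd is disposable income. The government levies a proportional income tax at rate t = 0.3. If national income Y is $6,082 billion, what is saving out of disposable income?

S = 1320.96

Yd = (1 − 0.3)(6082) = 0.7(6082) = 4257.4
C = 382 + 0.6(4257.4) = 382 + 2554.44 = 2936.44
S = Yd − C = 4257.4 − 2936.44 = 1320.96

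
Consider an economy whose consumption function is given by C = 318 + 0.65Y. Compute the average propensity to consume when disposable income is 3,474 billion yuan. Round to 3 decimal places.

C = 318 + 0.65(3474) = 2576.1
APC = C/Y = 2576.1/3474 = 0.742

APC = 0.742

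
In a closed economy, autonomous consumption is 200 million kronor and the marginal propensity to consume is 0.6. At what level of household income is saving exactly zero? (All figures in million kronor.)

Y = 500

At break-even, C = Y: 200 + 0.6Y = Y
0.4Y = 200, so Y = 200/0.4 = 500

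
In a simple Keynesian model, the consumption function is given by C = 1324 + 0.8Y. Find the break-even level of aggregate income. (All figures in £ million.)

At break-even, C = Y: 1324 + 0.8Y = Y
0.2Y = 1324, so Y = 1324/0.2 = 6620

Y = 6620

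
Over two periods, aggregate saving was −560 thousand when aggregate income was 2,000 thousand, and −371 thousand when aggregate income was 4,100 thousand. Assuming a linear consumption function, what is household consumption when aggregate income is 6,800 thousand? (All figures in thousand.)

MPS = ΔS/ΔY = (-371 − (-560))/(4100 − 2000) = 189/2100 = 0.09
MPC = 1 − MPS = 0.91
Autonomous saving = -560 − 0.09(2000) = -740, so a = 740
C = 740 + 0.91(6800) = 740 + 6188 = 6928

C = 6928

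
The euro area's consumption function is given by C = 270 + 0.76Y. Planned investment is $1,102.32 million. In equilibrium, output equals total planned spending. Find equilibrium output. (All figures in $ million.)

Y = 5718

Y = C + I = 270 + 0.76Y + 1102.32
Y − 0.76Y = 1372.32
0.24Y = 1372.32, so Y = 1372.32/0.24 = 5718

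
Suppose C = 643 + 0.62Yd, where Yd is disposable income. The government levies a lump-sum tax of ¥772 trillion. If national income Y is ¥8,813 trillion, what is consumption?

Yd = Y − T = 8813 − 772 = 8041
C = 643 + 0.62(8041) = 643 + 4985.42 = 5628.42

C = 5628.42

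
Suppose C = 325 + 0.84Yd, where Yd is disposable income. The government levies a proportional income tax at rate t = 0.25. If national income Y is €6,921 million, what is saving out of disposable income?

S = 505.52

Yd = (1 − 0.25)(6921) = 0.75(6921) = 5190.75
C = 325 + 0.84(5190.75) = 325 + 4360.23 = 4685.23
S = Yd − C = 5190.75 − 4685.23 = 505.52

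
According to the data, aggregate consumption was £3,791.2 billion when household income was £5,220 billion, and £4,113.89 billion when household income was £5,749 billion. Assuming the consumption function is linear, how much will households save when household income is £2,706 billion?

S = 448.34

MPC = (4113.89 − 3791.2)/(5749 − 5220) = 322.69/529 = 0.61
a = 3791.2 − 0.61(5220) = 3791.2 − 3184.2 = 607
C = 607 + 0.61(2706) = 2257.66
S = 2706 − 2257.66 = 448.34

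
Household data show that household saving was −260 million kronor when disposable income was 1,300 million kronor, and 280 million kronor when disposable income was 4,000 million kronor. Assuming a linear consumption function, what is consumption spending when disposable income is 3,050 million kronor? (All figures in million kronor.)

C = 2960

MPS = ΔS/ΔY = (280 − (-260))/(4000 − 1300) = 540/2700 = 0.2
MPC = 1 − MPS = 0.8
Autonomous saving = -260 − 0.2(1300) = -520, so a = 520
C = 520 + 0.8(3050) = 520 + 2440 = 2960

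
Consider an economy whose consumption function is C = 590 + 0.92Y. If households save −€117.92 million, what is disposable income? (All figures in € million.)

Y = 5901

S = Y − C = -590 + 0.08Y
-590 + 0.08Y = -117.92, so 0.08Y = 472.08 and Y = 5901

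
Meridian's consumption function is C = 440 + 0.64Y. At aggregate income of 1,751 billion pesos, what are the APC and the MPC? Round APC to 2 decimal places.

MPC = 0.64 (the slope of the consumption function)
C = 440 + 0.64(1751) = 1560.64, so APC = 1560.64/1751 = 0.89

APC = 0.89; MPC = 0.64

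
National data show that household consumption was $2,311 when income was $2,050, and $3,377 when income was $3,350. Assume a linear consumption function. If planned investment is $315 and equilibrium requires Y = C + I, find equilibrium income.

Y = 5250

MPC = (3377 − 2311)/(3350 − 2050) = 1066/1300 = 0.82
a = 2311 − 0.82(2050) = 630
Equilibrium: Y = 630 + 0.82Y + 315
0.18Y = 945, so Y = 945/0.18 = 5250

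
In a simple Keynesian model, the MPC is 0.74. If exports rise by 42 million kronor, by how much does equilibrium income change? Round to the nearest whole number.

ΔY ≈ 162

The multiplier is 1/(1 − MPC) = 1/0.26.
ΔY = 42/0.26 = 161.54 ≈ 162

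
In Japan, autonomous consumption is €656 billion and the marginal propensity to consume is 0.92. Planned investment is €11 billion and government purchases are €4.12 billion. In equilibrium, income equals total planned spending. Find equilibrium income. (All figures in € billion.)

Y = C + I + G = 656 + 0.92Y + 11 + 4.12
Y − 0.92Y = 671.12
0.08Y = 671.12, so Y = 671.12/0.08 = 8389

Y = 8389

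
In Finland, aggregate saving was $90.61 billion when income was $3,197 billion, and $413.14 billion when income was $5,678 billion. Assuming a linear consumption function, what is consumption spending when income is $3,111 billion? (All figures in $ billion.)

C = 3031.57

MPS = ΔS/ΔY = (413.14 − 90.61)/(5678 − 3197) = 322.53/2481 = 0.13
MPC = 1 − MPS = 0.87
Autonomous saving = 90.61 − 0.13(3197) = -325, so a = 325
C = 325 + 0.87(3111) = 325 + 2706.57 = 3031.57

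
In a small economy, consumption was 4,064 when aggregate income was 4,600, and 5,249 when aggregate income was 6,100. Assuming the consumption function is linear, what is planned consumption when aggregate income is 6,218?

C = 5342.22

MPC = (5249 − 4064)/(6100 − 4600) = 1185/1500 = 0.79
a = 4064 − 0.79(4600) = 4064 − 3634 = 430
C = 430 + 0.79(6218) = 430 + 4912.22 = 5342.22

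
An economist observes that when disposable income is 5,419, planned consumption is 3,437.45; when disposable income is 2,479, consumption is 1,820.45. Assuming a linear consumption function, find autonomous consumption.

MPC = ΔC/ΔY = (3437.45 − 1820.45)/(5419 − 2479) = 1617/2940 = 0.55
a = C − MPC·Y = 1820.45 − 0.55(2479) = 1820.45 − 1363.45 = 457

a = 457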